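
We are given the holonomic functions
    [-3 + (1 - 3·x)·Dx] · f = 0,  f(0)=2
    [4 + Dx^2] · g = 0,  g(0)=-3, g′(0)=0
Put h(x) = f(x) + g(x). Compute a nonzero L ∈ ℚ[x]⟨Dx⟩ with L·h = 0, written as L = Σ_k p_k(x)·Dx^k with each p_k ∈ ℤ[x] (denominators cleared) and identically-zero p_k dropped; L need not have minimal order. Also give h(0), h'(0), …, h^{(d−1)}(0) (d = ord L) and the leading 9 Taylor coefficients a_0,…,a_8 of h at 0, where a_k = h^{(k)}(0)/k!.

f: a_k = 2, 6, 18, 54, 162, 486, 1458, 4374, 13122, …
g: a_k = -3, 0, 6, 0, -2, 0, 4/15, 0, -2/105, …
h₀=f+g: left-lcm gives L₀, ord ≤ 3.
L = (348 - 144·x + 216·x^2) + (-44 + 180·x - 216·x^2 + 216·x^3)·Dx + (87 - 36·x + 54·x^2)·Dx^2 + (-11 + 45·x - 54·x^2 + 54·x^3)·Dx^3  (order 3).
h: a_k = -1, 6, 24, 54, 160, 486, 21874/15, 4374, 1377808/105, …
ICs: h(0) = -1, h′(0) = 6, h′′(0) = 48.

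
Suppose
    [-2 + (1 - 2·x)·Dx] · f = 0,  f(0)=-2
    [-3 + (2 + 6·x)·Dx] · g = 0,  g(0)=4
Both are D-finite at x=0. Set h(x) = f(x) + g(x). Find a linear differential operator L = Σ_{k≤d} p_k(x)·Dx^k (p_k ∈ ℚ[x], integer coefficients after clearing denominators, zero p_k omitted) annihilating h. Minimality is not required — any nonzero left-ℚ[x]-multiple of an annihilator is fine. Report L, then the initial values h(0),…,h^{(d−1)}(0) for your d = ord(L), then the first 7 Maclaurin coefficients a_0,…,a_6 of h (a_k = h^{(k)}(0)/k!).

L = (-66 - 108·x) + (41 + 156·x + 324·x^2)·Dx + (-2 - 38·x - 24·x^2 + 216·x^3)·Dx^2  (order 2).
h: a_k = 2, 2, -25/2, -37/4, -1429/32, -2395/64, -48077/256, …
ICs: h(0) = 2, h′(0) = 2.

f: a_k = -2, -4, -8, -16, -32, -64, -128, …
g: a_k = 4, 6, -9/2, 27/4, -405/32, 1701/64, -15309/256, …
h₀=f+g: left-lcm gives L₀, ord ≤ 2.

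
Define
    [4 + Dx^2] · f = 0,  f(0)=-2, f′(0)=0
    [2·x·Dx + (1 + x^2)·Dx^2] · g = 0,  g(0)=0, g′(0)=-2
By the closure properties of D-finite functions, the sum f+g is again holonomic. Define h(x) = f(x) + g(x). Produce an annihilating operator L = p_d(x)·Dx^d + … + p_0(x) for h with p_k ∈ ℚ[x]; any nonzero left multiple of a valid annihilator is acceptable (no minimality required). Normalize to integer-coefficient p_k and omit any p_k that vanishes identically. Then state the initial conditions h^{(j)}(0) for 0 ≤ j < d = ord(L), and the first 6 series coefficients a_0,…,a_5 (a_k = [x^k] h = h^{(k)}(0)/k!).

L = (-32·x + 80·x^3 + 16·x^5)·Dx + (4 + 32·x^2 + 36·x^4 + 8·x^6)·Dx^2 + (-8·x + 20·x^3 + 4·x^5)·Dx^3 + (1 + 8·x^2 + 9·x^4 + 2·x^6)·Dx^4  (order 4).
h: a_k = -2, -2, 4, 2/3, -4/3, -2/5, …
ICs: h(0) = -2, h′(0) = -2, h′′(0) = 8, h′′′(0) = 4.

f: a_k = -2, 0, 4, 0, -4/3, 0, …
g: a_k = 0, -2, 0, 2/3, 0, -2/5, …
Weyl lclm of L_f,L_g ⇒ L₀ (ord ≤ 4).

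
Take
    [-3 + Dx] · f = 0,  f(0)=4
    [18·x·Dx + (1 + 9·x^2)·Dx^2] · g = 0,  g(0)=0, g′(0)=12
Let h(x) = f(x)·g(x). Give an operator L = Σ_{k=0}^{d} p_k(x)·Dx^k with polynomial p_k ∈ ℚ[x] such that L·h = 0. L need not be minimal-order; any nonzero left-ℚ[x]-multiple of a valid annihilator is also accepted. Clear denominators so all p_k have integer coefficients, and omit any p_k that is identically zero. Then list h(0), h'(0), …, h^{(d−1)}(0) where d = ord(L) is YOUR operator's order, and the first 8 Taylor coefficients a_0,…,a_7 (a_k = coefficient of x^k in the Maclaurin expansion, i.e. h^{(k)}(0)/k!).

f: a_k = 4, 12, 18, 18, 27/2, 81/10, 81/20, 243/140, …
g: a_k = 0, 12, 0, -36, 0, 972/5, 0, -8748/7, …
Product ⇒ symmetric product L₀, ord ≤ 2.
L = (9 - 54·x + 81·x^2) + (-6 + 18·x - 54·x^2)·Dx + (1 + 9·x^2)·Dx^2  (order 2).
h: a_k = 0, 48, 144, 72, -216, 1458/5, 1782, -67797/35, …
ICs: h(0) = 0, h′(0) = 48.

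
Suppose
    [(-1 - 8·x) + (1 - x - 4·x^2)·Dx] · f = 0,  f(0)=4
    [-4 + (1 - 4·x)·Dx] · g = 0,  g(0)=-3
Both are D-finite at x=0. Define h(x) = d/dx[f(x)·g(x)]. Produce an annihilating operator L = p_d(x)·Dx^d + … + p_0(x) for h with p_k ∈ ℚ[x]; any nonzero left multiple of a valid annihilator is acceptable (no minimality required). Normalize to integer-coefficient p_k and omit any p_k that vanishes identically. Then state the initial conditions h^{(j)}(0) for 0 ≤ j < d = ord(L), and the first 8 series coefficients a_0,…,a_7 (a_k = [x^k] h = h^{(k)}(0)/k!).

f: a_k = 4, 4, 20, 36, 116, 260, 724, 1764, …
g: a_k = -3, -12, -48, -192, -768, -3072, -12288, -49152, …
f·g: L₀ = L_f ⊗_s L_g, ord ≤ 1·1.
Derive L from L₀ (diff closure).
L = (50 - 96·x - 480·x^2 + 3072·x^4) + (-5 + 25·x + 48·x^2 - 320·x^3 + 768·x^5)·Dx  (order 1).
h: a_k = -60, -600, -3924, -22320, -115500, -567432, -2685060, -12386400, …
ICs: h(0) = -60.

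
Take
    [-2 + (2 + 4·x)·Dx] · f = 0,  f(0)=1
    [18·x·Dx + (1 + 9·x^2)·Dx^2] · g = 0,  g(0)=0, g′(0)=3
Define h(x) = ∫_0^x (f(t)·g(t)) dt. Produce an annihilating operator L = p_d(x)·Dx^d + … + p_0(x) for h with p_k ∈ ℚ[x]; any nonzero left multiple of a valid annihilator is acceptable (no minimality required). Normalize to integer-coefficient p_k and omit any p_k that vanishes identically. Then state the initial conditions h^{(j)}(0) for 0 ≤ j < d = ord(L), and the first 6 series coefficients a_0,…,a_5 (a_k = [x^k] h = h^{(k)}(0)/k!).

L = (3 - 18·x - 9·x^2)·Dx + (-2 + 14·x + 54·x^2 + 36·x^3)·Dx^2 + (1 + 4·x + 13·x^2 + 36·x^3 + 36·x^4)·Dx^3  (order 3).
h: a_k = 0, 0, 3/2, 1, -21/8, -3/2, …
ICs: h(0) = 0, h′(0) = 0, h′′(0) = 3.

f: a_k = 1, 1, -1/2, 1/2, -5/8, 7/8, …
g: a_k = 0, 3, 0, -9, 0, 243/5, …
h₀=f·g: eliminate ⇒ L₀, order ≤ 1·2.
Integrate: L := L₀·Dx.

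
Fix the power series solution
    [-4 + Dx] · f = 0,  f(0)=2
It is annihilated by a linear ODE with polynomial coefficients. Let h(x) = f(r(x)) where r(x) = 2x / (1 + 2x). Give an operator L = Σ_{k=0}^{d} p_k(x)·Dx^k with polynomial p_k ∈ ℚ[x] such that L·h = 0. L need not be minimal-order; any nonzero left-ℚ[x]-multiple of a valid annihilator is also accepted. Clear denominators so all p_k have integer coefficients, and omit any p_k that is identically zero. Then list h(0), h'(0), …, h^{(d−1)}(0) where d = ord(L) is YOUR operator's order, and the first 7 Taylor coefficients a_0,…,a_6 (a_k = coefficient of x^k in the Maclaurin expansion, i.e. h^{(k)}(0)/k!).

L = -8 + (1 + 4·x + 4·x^2)·Dx  (order 1).
h: a_k = 2, 16, 32, -64/3, -128/3, 1792/15, -5632/45, …
ICs: h(0) = 2.

f: a_k = 2, 8, 16, 64/3, 64/3, 256/15, 512/45, …
L₀ from L_f via x↦r, Dx↦r'^{-1}Dx.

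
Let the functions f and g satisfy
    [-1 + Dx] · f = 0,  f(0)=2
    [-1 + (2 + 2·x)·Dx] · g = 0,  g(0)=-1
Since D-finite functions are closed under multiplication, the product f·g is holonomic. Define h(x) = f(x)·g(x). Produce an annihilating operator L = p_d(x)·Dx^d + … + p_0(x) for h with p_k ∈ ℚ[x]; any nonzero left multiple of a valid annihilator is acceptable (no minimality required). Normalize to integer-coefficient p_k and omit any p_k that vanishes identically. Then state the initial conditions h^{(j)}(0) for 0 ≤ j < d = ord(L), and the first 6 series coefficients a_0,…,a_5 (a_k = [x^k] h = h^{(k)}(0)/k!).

f: a_k = 2, 2, 1, 1/3, 1/12, 1/60, …
g: a_k = -1, -1/2, 1/8, -1/16, 5/128, -7/256, …
L₀ := L_f ⊗_s L_g (sym. prod.), ord ≤ 1.
L = (-3 - 2·x) + (2 + 2·x)·Dx  (order 1).
h: a_k = -2, -3, -7/4, -17/24, -11/64, -107/1920, …
ICs: h(0) = -2.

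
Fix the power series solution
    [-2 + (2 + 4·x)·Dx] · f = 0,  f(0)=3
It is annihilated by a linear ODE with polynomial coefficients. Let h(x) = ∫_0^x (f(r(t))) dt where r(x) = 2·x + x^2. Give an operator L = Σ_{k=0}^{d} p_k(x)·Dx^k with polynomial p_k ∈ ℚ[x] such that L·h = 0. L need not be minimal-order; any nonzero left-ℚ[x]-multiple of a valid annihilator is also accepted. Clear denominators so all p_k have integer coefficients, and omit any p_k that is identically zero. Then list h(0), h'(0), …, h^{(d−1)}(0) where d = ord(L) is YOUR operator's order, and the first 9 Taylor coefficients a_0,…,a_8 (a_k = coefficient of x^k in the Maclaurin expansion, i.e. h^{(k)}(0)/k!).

f: a_k = 3, 3, -3/2, 3/2, -15/8, 21/8, -63/16, 99/16, -1287/128, …
h₀=f(r): pull back L_f along r ⇒ L₀.
h=∫h₀ ⇒ L = L₀·Dx.
L = (-2 - 2·x)·Dx + (1 + 4·x + 2·x^2)·Dx^2  (order 2).
h: a_k = 0, 3, 3, -1, 3/2, -27/10, 11/2, -171/14, 231/8, …
ICs: h(0) = 0, h′(0) = 3.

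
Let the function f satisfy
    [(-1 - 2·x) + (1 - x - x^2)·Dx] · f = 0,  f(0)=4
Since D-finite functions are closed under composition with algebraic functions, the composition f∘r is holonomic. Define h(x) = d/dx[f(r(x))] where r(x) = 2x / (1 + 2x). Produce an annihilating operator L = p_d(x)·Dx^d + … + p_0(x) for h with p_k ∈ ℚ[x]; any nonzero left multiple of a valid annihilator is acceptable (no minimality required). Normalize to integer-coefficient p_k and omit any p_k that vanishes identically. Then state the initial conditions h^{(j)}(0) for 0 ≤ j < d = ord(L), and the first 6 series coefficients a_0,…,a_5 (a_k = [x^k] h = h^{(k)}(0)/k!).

L = (4 + 24·x + 96·x^2 + 96·x^3) + (-1 - 10·x - 24·x^2 + 8·x^3 + 48·x^4)·Dx  (order 1).
h: a_k = 8, 32, 0, 256, -640, 3072, …
ICs: h(0) = 8.

f: a_k = 4, 4, 8, 12, 20, 32, …
Change of var in L_f (x↦r) gives L₀.
h=h₀': d/dx-closure on L₀ ⇒ L.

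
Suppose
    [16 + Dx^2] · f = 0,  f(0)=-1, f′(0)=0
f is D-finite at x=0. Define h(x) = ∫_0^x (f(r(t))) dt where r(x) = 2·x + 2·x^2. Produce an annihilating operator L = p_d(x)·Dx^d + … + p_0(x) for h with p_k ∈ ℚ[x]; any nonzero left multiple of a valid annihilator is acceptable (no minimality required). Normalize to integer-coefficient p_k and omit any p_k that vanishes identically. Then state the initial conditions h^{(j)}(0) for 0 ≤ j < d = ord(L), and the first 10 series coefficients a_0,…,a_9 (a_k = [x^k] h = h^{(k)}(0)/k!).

f: a_k = -1, 0, 8, 0, -32/3, 0, 256/45, 0, -512/315, 0, …
h₀=f(r): pull back L_f along r ⇒ L₀.
∫: right-multiply L₀ by Dx.
L = (64 + 384·x + 768·x^2 + 512·x^3)·Dx - 2·Dx^2 + (1 + 2·x)·Dx^3  (order 3).
h: a_k = 0, -1, 0, 32/3, 16, -416/15, -1024/9, -29696/315, 2816/15, 1535488/2835, …
ICs: h(0) = 0, h′(0) = -1, h′′(0) = 0.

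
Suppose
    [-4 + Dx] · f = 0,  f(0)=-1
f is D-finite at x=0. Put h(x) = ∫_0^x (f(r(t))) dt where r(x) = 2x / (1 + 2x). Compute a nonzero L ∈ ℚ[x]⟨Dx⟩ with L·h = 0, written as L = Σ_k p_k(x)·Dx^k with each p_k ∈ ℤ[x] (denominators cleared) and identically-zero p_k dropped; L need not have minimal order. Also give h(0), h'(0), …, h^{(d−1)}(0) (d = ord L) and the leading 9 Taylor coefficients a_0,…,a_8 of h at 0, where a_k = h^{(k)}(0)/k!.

f: a_k = -1, -4, -8, -32/3, -32/3, -128/15, -256/45, -1024/315, -512/315, …
L₀ from L_f via x↦r, Dx↦r'^{-1}Dx.
Integrate: L := L₀·Dx.
L = -8·Dx + (1 + 4·x + 4·x^2)·Dx^2  (order 2).
h: a_k = 0, -1, -4, -16/3, 8/3, 64/15, -448/45, 2816/315, 1088/315, …
ICs: h(0) = 0, h′(0) = -1.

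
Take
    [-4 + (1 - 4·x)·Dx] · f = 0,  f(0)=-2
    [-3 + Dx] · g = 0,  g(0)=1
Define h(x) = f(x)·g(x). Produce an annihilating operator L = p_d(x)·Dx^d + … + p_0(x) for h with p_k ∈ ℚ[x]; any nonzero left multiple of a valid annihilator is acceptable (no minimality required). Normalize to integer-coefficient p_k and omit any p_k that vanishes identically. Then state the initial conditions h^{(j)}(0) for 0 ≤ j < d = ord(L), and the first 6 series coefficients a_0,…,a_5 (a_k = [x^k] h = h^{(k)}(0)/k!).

L = (7 - 12·x) + (-1 + 4·x)·Dx  (order 1).
h: a_k = -2, -14, -65, -269, -4331/4, -86701/20, …
ICs: h(0) = -2.

f: a_k = -2, -8, -32, -128, -512, -2048, …
g: a_k = 1, 3, 9/2, 9/2, 27/8, 81/40, …
h₀=f·g: eliminate ⇒ L₀, order ≤ 1·1.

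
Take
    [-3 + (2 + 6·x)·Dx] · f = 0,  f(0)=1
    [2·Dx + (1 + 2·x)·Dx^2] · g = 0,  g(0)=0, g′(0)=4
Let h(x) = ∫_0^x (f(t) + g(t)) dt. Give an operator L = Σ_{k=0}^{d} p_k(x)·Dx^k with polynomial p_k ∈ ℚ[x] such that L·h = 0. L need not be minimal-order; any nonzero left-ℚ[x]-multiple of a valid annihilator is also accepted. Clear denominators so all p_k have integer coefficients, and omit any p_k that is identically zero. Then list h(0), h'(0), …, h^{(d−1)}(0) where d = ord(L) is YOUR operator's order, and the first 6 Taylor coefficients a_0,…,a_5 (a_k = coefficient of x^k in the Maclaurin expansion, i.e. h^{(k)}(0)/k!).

L = (-6 + 36·x)·Dx^2 + (5 + 84·x + 180·x^2)·Dx^3 + (2 + 22·x + 72·x^2 + 72·x^3)·Dx^4  (order 4).
h: a_k = 0, 1, 11/4, -41/24, 337/192, -1429/640, …
ICs: h(0) = 0, h′(0) = 1, h′′(0) = 11/2, h′′′(0) = -41/4.

f: a_k = 1, 3/2, -9/8, 27/16, -405/128, 1701/256, …
g: a_k = 0, 4, -4, 16/3, -8, 64/5, …
h₀=f+g: left-lcm gives L₀, ord ≤ 3.
∫: right-multiply L₀ by Dx.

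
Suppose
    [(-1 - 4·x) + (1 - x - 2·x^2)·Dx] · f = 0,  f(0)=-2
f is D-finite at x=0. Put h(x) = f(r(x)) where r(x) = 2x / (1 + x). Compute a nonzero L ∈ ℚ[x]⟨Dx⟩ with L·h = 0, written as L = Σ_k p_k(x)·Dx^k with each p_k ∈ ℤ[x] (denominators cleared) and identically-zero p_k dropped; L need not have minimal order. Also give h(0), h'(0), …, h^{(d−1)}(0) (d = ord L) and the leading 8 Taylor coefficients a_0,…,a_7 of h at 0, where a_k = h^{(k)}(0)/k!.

L = (2 + 18·x) + (-1 - x + 9·x^2 + 9·x^3)·Dx  (order 1).
h: a_k = -2, -4, -20, -36, -180, -324, -1620, -2916, …
ICs: h(0) = -2.

f: a_k = -2, -2, -6, -10, -22, -42, -86, -170, …
Change of var in L_f (x↦r) gives L₀.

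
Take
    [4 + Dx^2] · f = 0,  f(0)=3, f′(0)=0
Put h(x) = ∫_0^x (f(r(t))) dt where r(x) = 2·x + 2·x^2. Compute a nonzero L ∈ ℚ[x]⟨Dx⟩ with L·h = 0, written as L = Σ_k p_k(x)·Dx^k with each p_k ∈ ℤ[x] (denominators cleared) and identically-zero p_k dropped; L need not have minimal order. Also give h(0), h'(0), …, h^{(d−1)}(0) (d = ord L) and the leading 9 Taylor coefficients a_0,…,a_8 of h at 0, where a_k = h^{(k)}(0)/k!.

L = (16 + 96·x + 192·x^2 + 128·x^3)·Dx - 2·Dx^2 + (1 + 2·x)·Dx^3  (order 3).
h: a_k = 0, 3, 0, -8, -12, 8/5, 64/3, 2624/105, 16/5, …
ICs: h(0) = 0, h′(0) = 3, h′′(0) = 0.

f: a_k = 3, 0, -6, 0, 2, 0, -4/15, 0, 2/105, …
h₀=f(r): pull back L_f along r ⇒ L₀.
Integrate: L := L₀·Dx.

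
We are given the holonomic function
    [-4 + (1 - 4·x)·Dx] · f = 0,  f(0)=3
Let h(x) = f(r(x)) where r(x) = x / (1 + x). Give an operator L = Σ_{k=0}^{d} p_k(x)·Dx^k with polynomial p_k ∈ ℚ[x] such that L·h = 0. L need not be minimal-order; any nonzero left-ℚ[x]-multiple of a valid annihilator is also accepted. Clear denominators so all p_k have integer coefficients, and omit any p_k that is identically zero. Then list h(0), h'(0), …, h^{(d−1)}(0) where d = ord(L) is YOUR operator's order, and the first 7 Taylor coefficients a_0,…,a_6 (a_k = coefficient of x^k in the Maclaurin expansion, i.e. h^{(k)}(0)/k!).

L = 4 + (-1 + 2·x + 3·x^2)·Dx  (order 1).
h: a_k = 3, 12, 36, 108, 324, 972, 2916, …
ICs: h(0) = 3.

f: a_k = 3, 12, 48, 192, 768, 3072, 12288, …
Substitute x→r, Dx→(1/r')Dx; clear ⇒ L₀.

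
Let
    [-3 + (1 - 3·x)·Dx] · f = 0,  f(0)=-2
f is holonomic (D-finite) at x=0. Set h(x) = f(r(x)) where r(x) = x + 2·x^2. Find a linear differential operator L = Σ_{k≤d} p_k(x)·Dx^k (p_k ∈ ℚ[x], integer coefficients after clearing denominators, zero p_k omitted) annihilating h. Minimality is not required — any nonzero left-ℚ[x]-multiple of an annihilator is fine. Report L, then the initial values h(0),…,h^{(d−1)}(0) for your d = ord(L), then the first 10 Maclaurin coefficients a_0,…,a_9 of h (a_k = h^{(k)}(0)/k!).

L = (3 + 12·x) + (-1 + 3·x + 6·x^2)·Dx  (order 1).
h: a_k = -2, -6, -30, -126, -558, -2430, -10638, -46494, -203310, -888894, …
ICs: h(0) = -2.

f: a_k = -2, -6, -18, -54, -162, -486, -1458, -4374, -13122, -39366, …
f∘r: x↦r, Dx↦Dx/r' in L_f ⇒ L₀.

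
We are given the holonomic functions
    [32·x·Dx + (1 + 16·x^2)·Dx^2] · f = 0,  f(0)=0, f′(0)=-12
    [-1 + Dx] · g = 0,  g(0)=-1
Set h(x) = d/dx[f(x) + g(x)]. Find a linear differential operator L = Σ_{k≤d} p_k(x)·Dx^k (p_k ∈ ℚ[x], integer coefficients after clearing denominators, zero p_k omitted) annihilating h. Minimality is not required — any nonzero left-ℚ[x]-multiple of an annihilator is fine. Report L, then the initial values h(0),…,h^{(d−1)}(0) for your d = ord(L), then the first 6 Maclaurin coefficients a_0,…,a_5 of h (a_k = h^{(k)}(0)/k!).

f: a_k = 0, -12, 0, 64, 0, -3072/5, …
g: a_k = -1, -1, -1/2, -1/6, -1/24, -1/120, …
Sum ⇒ L₀ = lclm(L_f,L_g) in ℚ(x)⟨Dx⟩.
Derive L from L₀ (diff closure).
L = (32 - 32·x - 1536·x^2 - 512·x^3) + (-33 + 1504·x^2 - 256·x^4)·Dx + (1 + 32·x + 32·x^2 + 512·x^3 + 256·x^4)·Dx^2  (order 2).
h: a_k = -13, -1, 383/2, -1/6, -73729/24, -1/120, …
ICs: h(0) = -13, h′(0) = -1.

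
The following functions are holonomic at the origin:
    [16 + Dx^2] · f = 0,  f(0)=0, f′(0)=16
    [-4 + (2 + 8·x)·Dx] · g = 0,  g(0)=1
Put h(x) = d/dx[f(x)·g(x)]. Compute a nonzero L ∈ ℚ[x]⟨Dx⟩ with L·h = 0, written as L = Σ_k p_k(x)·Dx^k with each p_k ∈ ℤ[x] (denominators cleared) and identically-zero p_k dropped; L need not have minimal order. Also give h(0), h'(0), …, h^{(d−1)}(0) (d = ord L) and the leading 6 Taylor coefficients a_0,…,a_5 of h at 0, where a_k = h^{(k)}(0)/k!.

L = (212 + 2304·x + 8704·x^2 + 16384·x^3 + 16384·x^4) + (-4 - 144·x - 768·x^2 - 1024·x^3)·Dx + (7 + 88·x + 432·x^2 + 1024·x^3 + 1024·x^4)·Dx^2  (order 2).
h: a_k = 16, 64, -224, -256/3, -608/3, 10368/5, …
ICs: h(0) = 16, h′(0) = 64.

f: a_k = 0, 16, 0, -128/3, 0, 512/15, …
g: a_k = 1, 2, -2, 4, -10, 28, …
Product ⇒ symmetric product L₀, ord ≤ 2.
h₀' ⇒ L via d/dx closure of L₀.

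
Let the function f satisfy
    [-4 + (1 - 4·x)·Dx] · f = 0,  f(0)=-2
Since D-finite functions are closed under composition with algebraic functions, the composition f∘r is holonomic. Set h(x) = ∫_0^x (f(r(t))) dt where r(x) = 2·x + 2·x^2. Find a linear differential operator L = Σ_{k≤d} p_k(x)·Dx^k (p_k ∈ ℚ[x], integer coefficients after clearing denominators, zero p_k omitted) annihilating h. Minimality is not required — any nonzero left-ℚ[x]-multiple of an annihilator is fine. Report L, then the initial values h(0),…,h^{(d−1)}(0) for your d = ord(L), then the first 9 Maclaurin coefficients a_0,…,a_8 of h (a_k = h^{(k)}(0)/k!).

f: a_k = -2, -8, -32, -128, -512, -2048, -8192, -32768, -131072, …
h₀=f(r): pull back L_f along r ⇒ L₀.
∫: right-multiply L₀ by Dx.
L = (8 + 16·x)·Dx + (-1 + 8·x + 8·x^2)·Dx^2  (order 2).
h: a_k = 0, -2, -8, -48, -320, -11392/5, -16896, -902144/7, -1003520, …
ICs: h(0) = 0, h′(0) = -2.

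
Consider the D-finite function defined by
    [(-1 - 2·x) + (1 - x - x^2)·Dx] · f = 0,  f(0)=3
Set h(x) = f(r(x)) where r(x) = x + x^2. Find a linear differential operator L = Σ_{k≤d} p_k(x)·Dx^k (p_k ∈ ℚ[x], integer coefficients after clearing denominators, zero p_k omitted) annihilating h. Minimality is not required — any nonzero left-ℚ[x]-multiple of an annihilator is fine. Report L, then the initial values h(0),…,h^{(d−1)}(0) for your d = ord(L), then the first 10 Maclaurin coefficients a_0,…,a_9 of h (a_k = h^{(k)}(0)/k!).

L = (1 + 4·x + 6·x^2 + 4·x^3) + (-1 + x + 2·x^2 + 2·x^3 + x^4)·Dx  (order 1).
h: a_k = 3, 3, 9, 21, 48, 111, 258, 597, 1383, 3204, …
ICs: h(0) = 3.

f: a_k = 3, 3, 6, 9, 15, 24, 39, 63, 102, 165, …
L₀ from L_f via x↦r, Dx↦r'^{-1}Dx.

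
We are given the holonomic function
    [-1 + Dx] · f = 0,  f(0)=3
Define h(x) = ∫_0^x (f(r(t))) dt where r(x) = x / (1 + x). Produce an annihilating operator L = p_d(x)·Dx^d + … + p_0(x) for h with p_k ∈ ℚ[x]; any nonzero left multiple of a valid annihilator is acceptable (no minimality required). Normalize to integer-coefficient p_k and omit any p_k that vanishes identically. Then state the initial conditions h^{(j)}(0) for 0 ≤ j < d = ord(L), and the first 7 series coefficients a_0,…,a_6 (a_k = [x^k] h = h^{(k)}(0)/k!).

f: a_k = 3, 3, 3/2, 1/2, 1/8, 1/40, 1/240, …
Change of var in L_f (x↦r) gives L₀.
Integrate: L := L₀·Dx.
L = -Dx + (1 + 2·x + x^2)·Dx^2  (order 2).
h: a_k = 0, 3, 3/2, -1/2, 1/8, 1/40, -19/240, …
ICs: h(0) = 0, h′(0) = 3.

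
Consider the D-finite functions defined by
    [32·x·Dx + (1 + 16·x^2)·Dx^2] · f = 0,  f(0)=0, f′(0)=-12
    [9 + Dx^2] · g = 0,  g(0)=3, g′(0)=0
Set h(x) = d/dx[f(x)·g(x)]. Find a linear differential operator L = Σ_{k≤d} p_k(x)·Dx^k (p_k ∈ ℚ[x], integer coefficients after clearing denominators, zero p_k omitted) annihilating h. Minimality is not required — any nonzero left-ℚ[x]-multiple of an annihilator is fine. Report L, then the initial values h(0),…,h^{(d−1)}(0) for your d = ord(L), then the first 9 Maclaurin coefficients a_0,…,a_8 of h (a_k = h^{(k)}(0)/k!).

L = (2922993 + 113986656·x^2 + 3239661312·x^4 + 5952061440·x^6 + 4156489728·x^8 - 7644119040·x^10 + 110075314176·x^12) + (1760832·x + 128480256·x^3 + 1888911360·x^5 + 5308416000·x^7 + 15288238080·x^9 + 48922361856·x^11)·Dx + (341202 + 13887168·x^2 + 389230080·x^4 + 940474368·x^6 + 1603141632·x^8 + 3737124864·x^10 + 24461180928·x^12)·Dx^2 + (195648·x + 14275584·x^3 + 209879040·x^5 + 589824000·x^7 + 1698693120·x^9 + 5435817984·x^11)·Dx^3 + (1825 + 135776·x^2 + 3251968·x^4 + 31014912·x^6 + 126812160·x^8 + 509607936·x^10 + 1358954496·x^12)·Dx^4  (order 4).
h: a_k = -36, 0, 1062, 0, -28287/2, 0, 4206159/20, 0, -732530133/224, …
ICs: h(0) = -36, h′(0) = 0, h′′(0) = 2124, h′′′(0) = 0.

f: a_k = 0, -12, 0, 64, 0, -3072/5, 0, 49152/7, 0, …
g: a_k = 3, 0, -27/2, 0, 81/8, 0, -243/80, 0, 2187/4480, …
h₀=f·g: eliminate ⇒ L₀, order ≤ 2·2.
h=h₀': d/dx-closure on L₀ ⇒ L.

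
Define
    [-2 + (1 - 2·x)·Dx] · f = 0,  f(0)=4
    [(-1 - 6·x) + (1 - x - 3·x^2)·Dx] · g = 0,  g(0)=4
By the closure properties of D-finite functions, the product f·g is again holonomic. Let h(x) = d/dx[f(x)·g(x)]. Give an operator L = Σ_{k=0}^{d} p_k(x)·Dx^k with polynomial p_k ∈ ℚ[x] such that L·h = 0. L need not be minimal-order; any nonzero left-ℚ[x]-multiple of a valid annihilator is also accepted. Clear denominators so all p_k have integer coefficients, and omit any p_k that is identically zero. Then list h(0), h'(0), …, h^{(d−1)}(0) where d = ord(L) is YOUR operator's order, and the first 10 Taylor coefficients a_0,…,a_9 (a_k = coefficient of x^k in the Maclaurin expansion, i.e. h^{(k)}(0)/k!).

L = (20 - 18·x - 102·x^2 - 96·x^3 + 432·x^4) + (-3 + 7·x + 27·x^2 - 70·x^3 - 30·x^4 + 108·x^5)·Dx  (order 1).
h: a_k = 48, 320, 1296, 4672, 14880, 45024, 129360, 360704, 978480, 2603680, …
ICs: h(0) = 48.

f: a_k = 4, 8, 16, 32, 64, 128, 256, 512, 1024, 2048, …
g: a_k = 4, 4, 16, 28, 76, 160, 388, 868, 2032, 4636, …
L₀ := L_f ⊗_s L_g (sym. prod.), ord ≤ 1.
Differentiate: ansatz ord ≤ ord L₀ ⇒ L.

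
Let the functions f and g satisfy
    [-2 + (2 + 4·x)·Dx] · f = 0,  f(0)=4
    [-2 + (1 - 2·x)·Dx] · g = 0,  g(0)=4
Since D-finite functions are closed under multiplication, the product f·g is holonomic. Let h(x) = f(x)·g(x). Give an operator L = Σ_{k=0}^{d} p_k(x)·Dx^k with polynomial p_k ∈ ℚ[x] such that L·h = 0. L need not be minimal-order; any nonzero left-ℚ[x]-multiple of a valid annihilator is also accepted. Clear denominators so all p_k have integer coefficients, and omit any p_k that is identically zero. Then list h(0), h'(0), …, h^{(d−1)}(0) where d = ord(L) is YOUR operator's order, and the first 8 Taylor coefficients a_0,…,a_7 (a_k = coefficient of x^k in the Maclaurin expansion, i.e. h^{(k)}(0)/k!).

f: a_k = 4, 4, -2, 2, -5/2, 7/2, -21/4, 33/4, …
g: a_k = 4, 8, 16, 32, 64, 128, 256, 512, …
h₀=f·g: eliminate ⇒ L₀, order ≤ 1·1.
L = (3 + 2·x) + (-1 + 4·x^2)·Dx  (order 1).
h: a_k = 16, 48, 88, 184, 358, 730, 1439, 2911, …
ICs: h(0) = 16.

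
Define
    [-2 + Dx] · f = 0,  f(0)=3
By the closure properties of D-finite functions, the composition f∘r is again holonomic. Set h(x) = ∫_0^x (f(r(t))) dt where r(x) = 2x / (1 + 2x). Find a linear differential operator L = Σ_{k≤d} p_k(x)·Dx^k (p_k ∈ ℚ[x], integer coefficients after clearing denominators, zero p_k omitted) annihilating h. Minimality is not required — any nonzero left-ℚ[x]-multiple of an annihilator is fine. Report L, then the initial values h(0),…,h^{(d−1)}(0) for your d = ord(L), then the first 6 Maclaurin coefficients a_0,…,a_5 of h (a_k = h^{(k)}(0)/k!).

L = -4·Dx + (1 + 4·x + 4·x^2)·Dx^2  (order 2).
h: a_k = 0, 3, 6, 0, -4, 32/5, …
ICs: h(0) = 0, h′(0) = 3.

f: a_k = 3, 6, 6, 4, 2, 4/5, …
Substitute x→r, Dx→(1/r')Dx; clear ⇒ L₀.
h=∫h₀ ⇒ L = L₀·Dx.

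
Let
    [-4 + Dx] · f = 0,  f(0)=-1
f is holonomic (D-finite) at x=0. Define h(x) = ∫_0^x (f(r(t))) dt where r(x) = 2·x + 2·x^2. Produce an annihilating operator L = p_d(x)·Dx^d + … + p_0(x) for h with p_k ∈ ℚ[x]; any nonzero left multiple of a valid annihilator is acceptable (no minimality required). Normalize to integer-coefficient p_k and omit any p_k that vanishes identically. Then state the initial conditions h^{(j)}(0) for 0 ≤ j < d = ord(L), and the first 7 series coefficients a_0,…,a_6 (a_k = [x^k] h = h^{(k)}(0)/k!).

f: a_k = -1, -4, -8, -32/3, -32/3, -128/15, -256/45, …
L₀ from L_f via x↦r, Dx↦r'^{-1}Dx.
Integrate: L := L₀·Dx.
L = (-8 - 16·x)·Dx + Dx^2  (order 2).
h: a_k = 0, -1, -4, -40/3, -112/3, -1376/15, -9088/45, …
ICs: h(0) = 0, h′(0) = -1.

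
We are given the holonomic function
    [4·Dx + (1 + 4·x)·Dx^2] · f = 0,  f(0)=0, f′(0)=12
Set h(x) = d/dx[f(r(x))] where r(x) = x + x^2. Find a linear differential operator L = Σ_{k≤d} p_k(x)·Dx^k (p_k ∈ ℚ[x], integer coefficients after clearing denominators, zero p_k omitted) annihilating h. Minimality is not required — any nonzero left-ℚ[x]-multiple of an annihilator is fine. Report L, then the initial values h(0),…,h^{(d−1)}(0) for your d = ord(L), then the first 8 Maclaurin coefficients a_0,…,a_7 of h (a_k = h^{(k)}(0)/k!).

L = 2 + (1 + 2·x)·Dx  (order 1).
h: a_k = 12, -24, 48, -96, 192, -384, 768, -1536, …
ICs: h(0) = 12.

f: a_k = 0, 12, -24, 64, -192, 3072/5, -2048, 49152/7, …
L₀ from L_f via x↦r, Dx↦r'^{-1}Dx.
h₀' ⇒ L via d/dx closure of L₀.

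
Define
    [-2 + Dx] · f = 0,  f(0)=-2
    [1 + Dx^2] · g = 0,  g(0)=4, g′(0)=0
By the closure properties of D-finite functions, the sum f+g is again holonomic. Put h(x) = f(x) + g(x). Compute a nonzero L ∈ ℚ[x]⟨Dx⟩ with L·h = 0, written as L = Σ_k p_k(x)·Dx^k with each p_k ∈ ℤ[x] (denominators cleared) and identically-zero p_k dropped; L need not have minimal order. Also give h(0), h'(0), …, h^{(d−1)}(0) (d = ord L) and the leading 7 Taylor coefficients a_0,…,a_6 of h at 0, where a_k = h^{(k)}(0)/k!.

f: a_k = -2, -4, -4, -8/3, -4/3, -8/15, -8/45, …
g: a_k = 4, 0, -2, 0, 1/6, 0, -1/180, …
f+g: L₀ = lclm(L_f,L_g), ord ≤ 1+2.
L = -2 + Dx - 2·Dx^2 + Dx^3  (order 3).
h: a_k = 2, -4, -6, -8/3, -7/6, -8/15, -11/60, …
ICs: h(0) = 2, h′(0) = -4, h′′(0) = -12.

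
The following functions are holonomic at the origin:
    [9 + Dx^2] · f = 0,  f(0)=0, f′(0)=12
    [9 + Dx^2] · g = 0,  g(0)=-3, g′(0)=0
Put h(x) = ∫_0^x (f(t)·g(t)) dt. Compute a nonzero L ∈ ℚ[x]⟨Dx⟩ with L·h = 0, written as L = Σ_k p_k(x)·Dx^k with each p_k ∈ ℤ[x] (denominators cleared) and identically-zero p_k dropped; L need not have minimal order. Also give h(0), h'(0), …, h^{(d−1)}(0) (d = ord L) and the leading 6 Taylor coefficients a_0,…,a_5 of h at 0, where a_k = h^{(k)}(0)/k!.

f: a_k = 0, 12, 0, -18, 0, 81/10, …
g: a_k = -3, 0, 27/2, 0, -81/8, 0, …
Sym-product of L_f,L_g gives L₀ (≤ ord 4).
h=∫₀ˣh₀: take L = L₀·Dx.
L = 36·Dx^2 + Dx^4  (order 4).
h: a_k = 0, 0, -18, 0, 54, 0, …
ICs: h(0) = 0, h′(0) = 0, h′′(0) = -36, h′′′(0) = 0.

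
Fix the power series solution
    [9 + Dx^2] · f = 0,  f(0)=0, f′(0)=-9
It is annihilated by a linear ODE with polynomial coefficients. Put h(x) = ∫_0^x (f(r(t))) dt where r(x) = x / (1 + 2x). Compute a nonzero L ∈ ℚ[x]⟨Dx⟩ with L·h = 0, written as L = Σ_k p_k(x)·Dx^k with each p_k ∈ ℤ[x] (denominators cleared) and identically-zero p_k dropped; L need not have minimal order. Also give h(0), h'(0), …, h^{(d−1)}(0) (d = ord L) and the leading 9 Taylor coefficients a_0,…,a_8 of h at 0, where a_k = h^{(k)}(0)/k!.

L = 9·Dx + (4 + 24·x + 48·x^2 + 32·x^3)·Dx^2 + (1 + 8·x + 24·x^2 + 32·x^3 + 16·x^4)·Dx^3  (order 3).
h: a_k = 0, 0, -9/2, 6, -45/8, -9/5, 2319/80, -2925/28, 1288449/4480, …
ICs: h(0) = 0, h′(0) = 0, h′′(0) = -9.

f: a_k = 0, -9, 0, 27/2, 0, -243/40, 0, 729/560, 0, …
Change of var in L_f (x↦r) gives L₀.
∫: right-multiply L₀ by Dx.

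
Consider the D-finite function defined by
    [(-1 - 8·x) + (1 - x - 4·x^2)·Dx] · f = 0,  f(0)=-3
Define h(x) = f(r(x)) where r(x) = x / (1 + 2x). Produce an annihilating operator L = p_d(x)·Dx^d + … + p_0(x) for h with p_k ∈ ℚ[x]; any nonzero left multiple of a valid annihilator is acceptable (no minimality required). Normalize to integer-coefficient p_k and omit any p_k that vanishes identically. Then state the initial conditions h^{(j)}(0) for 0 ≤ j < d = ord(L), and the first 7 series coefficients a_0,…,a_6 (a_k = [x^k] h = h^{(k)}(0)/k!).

L = (1 + 10·x) + (-1 - 5·x - 4·x^2 + 4·x^3)·Dx  (order 1).
h: a_k = -3, -3, -9, 21, -81, 285, -1017, …
ICs: h(0) = -3.

f: a_k = -3, -3, -15, -27, -87, -195, -543, …
h₀=f(r): pull back L_f along r ⇒ L₀.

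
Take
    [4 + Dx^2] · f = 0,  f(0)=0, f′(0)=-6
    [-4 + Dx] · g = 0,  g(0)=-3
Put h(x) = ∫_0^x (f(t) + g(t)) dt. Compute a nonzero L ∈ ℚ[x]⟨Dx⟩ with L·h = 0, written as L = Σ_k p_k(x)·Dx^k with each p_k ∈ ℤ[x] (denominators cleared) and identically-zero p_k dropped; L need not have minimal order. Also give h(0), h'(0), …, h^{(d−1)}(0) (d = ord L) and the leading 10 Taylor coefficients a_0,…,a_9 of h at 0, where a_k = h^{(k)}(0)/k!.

f: a_k = 0, -6, 0, 4, 0, -4/5, 0, 8/105, 0, -4/945, …
g: a_k = -3, -12, -24, -32, -32, -128/5, -256/15, -1024/105, -512/105, -2048/945, …
L₀ := lclm(L_f,L_g); ord L₀ ≤ 2+1.
∫: right-multiply L₀ by Dx.
L = -16·Dx + 4·Dx^2 - 4·Dx^3 + Dx^4  (order 4).
h: a_k = 0, -3, -9, -8, -7, -32/5, -22/5, -256/105, -127/105, -512/945, …
ICs: h(0) = 0, h′(0) = -3, h′′(0) = -18, h′′′(0) = -48.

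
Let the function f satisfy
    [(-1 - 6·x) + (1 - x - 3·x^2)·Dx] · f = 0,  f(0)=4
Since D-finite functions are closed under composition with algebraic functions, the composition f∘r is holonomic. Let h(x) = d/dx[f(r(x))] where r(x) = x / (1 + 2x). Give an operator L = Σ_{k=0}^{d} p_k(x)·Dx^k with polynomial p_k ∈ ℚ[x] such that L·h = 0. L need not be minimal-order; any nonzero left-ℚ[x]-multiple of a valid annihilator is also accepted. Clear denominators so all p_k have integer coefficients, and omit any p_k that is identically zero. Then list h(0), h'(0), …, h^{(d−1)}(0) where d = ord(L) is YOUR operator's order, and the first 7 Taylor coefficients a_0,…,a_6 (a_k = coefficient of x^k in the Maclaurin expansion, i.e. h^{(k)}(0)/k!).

L = (4 + 6·x + 30·x^2 + 32·x^3) + (-1 - 13·x - 45·x^2 - 38·x^3 + 16·x^4)·Dx  (order 1).
h: a_k = 4, 16, -60, 272, -1120, 4440, -17108, …
ICs: h(0) = 4.

f: a_k = 4, 4, 16, 28, 76, 160, 388, …
L₀ from L_f via x↦r, Dx↦r'^{-1}Dx.
h₀' ⇒ L via d/dx closure of L₀.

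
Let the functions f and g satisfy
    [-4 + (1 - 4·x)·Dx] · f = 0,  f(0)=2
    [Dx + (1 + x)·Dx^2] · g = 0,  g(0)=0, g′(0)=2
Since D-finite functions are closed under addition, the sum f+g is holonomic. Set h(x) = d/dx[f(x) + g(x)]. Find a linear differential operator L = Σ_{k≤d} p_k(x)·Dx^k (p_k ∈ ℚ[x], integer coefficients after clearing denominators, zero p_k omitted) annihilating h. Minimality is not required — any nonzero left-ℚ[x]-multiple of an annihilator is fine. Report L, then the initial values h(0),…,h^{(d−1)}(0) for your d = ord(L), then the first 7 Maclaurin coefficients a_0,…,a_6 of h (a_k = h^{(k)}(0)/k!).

f: a_k = 2, 8, 32, 128, 512, 2048, 8192, …
g: a_k = 0, 2, -1, 2/3, -1/2, 2/5, -1/3, …
Weyl lclm of L_f,L_g ⇒ L₀ (ord ≤ 3).
h=h₀': d/dx-closure on L₀ ⇒ L.
L = (112 + 32·x) + (94 + 208·x + 64·x^2)·Dx + (-9 + 23·x + 48·x^2 + 16·x^3)·Dx^2  (order 2).
h: a_k = 10, 62, 386, 2046, 10242, 49150, 229378, …
ICs: h(0) = 10, h′(0) = 62.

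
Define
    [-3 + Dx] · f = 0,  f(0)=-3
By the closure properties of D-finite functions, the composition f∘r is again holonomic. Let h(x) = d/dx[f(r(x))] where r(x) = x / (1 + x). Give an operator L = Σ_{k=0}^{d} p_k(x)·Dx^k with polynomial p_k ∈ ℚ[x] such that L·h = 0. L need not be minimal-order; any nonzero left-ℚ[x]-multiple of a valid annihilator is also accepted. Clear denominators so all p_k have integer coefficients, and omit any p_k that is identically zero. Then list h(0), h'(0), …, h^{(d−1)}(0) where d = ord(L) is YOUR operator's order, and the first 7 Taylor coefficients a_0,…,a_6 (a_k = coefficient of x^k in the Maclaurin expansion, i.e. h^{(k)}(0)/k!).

f: a_k = -3, -9, -27/2, -27/2, -81/8, -243/40, -243/80, …
L₀ from L_f via x↦r, Dx↦r'^{-1}Dx.
Derive L from L₀ (diff closure).
L = (1 - 2·x) + (-1 - 2·x - x^2)·Dx  (order 1).
h: a_k = -9, -9, 27/2, -9/2, -63/8, 621/40, -1233/80, …
ICs: h(0) = -9.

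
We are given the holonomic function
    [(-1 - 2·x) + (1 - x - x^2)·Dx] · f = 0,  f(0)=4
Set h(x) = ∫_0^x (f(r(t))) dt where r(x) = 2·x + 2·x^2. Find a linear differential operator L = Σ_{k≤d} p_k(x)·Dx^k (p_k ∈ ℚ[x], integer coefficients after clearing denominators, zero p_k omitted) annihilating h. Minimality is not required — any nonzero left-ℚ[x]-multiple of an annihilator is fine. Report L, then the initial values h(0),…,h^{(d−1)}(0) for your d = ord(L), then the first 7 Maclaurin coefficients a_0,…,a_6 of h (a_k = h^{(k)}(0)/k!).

L = (2 + 12·x + 24·x^2 + 16·x^3)·Dx + (-1 + 2·x + 6·x^2 + 8·x^3 + 4·x^4)·Dx^2  (order 2).
h: a_k = 0, 4, 4, 40/3, 40, 128, 432, …
ICs: h(0) = 0, h′(0) = 4.

f: a_k = 4, 4, 8, 12, 20, 32, 52, …
L₀ from L_f via x↦r, Dx↦r'^{-1}Dx.
h=∫₀ˣh₀: take L = L₀·Dx.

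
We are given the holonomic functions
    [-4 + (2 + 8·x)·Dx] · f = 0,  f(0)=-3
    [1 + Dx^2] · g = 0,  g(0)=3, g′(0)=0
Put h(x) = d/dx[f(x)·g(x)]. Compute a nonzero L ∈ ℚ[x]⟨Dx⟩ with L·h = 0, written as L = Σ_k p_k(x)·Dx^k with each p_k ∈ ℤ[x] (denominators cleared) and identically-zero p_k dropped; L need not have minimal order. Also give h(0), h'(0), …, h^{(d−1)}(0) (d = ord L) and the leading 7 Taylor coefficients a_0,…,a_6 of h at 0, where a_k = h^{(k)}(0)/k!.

f: a_k = -3, -6, 6, -12, 30, -84, 252, …
g: a_k = 3, 0, -3/2, 0, 1/8, 0, -1/240, …
L₀ := L_f ⊗_s L_g (sym. prod.), ord ≤ 2.
h=h₀': d/dx-closure on L₀ ⇒ L.
L = (-7 + 336·x + 736·x^2 + 256·x^3 + 256·x^4) + (44 + 144·x - 192·x^2 - 256·x^3)·Dx + (13 + 112·x + 288·x^2 + 256·x^3 + 256·x^4)·Dx^2  (order 2).
h: a_k = -18, 45, -81, 645/2, -4695/4, 170823/40, -630413/40, …
ICs: h(0) = -18, h′(0) = 45.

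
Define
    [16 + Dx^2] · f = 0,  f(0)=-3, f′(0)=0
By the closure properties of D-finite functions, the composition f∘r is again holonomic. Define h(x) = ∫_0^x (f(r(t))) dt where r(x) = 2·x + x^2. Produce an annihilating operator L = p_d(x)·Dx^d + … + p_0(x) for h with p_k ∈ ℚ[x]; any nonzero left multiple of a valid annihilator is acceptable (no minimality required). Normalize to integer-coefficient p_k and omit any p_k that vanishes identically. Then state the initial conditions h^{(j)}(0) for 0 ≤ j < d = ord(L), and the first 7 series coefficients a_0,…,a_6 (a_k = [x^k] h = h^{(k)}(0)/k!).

L = (64 + 192·x + 192·x^2 + 64·x^3)·Dx - Dx^2 + (1 + x)·Dx^3  (order 3).
h: a_k = 0, -3, 0, 32, 24, -488/5, -512/3, …
ICs: h(0) = 0, h′(0) = -3, h′′(0) = 0.

f: a_k = -3, 0, 24, 0, -32, 0, 256/15, …
f∘r: x↦r, Dx↦Dx/r' in L_f ⇒ L₀.
∫: right-multiply L₀ by Dx.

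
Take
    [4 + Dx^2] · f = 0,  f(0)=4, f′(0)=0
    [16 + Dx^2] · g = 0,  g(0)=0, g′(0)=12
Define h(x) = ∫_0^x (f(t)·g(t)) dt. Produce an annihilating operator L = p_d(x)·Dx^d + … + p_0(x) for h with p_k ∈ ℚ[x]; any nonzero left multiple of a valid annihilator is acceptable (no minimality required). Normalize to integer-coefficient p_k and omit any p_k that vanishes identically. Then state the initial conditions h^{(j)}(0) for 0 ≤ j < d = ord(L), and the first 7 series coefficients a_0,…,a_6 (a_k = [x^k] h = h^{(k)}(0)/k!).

L = 144·Dx + 40·Dx^3 + Dx^5  (order 5).
h: a_k = 0, 0, 24, 0, -56, 0, 976/15, …
ICs: h(0) = 0, h′(0) = 0, h′′(0) = 48, h′′′(0) = 0, h′′′′(0) = -1344.

f: a_k = 4, 0, -8, 0, 8/3, 0, -16/45, …
g: a_k = 0, 12, 0, -32, 0, 128/5, 0, …
h₀=f·g: eliminate ⇒ L₀, order ≤ 2·2.
h=∫₀ˣh₀: take L = L₀·Dx.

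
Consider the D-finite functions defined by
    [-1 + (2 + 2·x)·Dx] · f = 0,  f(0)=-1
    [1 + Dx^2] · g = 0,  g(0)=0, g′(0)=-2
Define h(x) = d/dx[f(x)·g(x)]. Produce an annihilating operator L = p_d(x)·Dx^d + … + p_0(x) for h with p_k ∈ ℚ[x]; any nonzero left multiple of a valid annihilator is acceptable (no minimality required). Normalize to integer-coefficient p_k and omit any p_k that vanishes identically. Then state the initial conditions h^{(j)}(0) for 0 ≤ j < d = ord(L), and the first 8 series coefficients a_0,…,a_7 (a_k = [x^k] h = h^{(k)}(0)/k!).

L = (53 + 144·x + 136·x^2 + 64·x^3 + 16·x^4) + (-4 - 36·x - 48·x^2 - 16·x^3)·Dx + (28 + 88·x + 108·x^2 + 64·x^3 + 16·x^4)·Dx^2  (order 2).
h: a_k = 2, 2, -7/4, -1/6, -19/192, 81/320, -983/4608, 7727/40320, …
ICs: h(0) = 2, h′(0) = 2.

f: a_k = -1, -1/2, 1/8, -1/16, 5/128, -7/256, 21/1024, -33/2048, …
g: a_k = 0, -2, 0, 1/3, 0, -1/60, 0, 1/2520, …
h₀=f·g: eliminate ⇒ L₀, order ≤ 1·2.
Derive L from L₀ (diff closure).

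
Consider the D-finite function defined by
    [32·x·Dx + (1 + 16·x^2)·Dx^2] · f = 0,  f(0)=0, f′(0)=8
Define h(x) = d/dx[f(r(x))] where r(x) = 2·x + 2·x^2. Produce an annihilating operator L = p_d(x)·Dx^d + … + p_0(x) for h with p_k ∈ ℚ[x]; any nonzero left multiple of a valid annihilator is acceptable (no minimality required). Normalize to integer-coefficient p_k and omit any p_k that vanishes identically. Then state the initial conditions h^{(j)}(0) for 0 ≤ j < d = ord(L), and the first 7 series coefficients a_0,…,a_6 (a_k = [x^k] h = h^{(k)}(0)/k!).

L = (-2 + 128·x + 512·x^2 + 768·x^3 + 384·x^4) + (1 + 2·x + 64·x^2 + 256·x^3 + 320·x^4 + 128·x^5)·Dx  (order 1).
h: a_k = 16, 32, -1024, -4096, 60416, 391168, -3276800, …
ICs: h(0) = 16.

f: a_k = 0, 8, 0, -128/3, 0, 2048/5, 0, …
f∘r: x↦r, Dx↦Dx/r' in L_f ⇒ L₀.
Differentiate: ansatz ord ≤ ord L₀ ⇒ L.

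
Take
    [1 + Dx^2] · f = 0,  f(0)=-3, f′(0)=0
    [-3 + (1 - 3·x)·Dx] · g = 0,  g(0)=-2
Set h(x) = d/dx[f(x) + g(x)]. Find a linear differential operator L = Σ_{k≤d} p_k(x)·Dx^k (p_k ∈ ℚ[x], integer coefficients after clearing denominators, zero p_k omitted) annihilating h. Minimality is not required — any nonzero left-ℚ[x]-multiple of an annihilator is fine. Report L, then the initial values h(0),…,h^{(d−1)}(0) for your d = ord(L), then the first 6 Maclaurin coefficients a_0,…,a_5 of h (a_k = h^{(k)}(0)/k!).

f: a_k = -3, 0, 3/2, 0, -1/8, 0, …
g: a_k = -2, -6, -18, -54, -162, -486, …
f+g: L₀ = lclm(L_f,L_g), ord ≤ 2+1.
Derive L from L₀ (diff closure).
L = (654 - 36·x + 54·x^2) + (-55 + 171·x - 27·x^2 + 27·x^3)·Dx + (654 - 36·x + 54·x^2)·Dx^2 + (-55 + 171·x - 27·x^2 + 27·x^3)·Dx^3  (order 3).
h: a_k = -6, -33, -162, -1297/2, -2430, -349919/40, …
ICs: h(0) = -6, h′(0) = -33, h′′(0) = -324.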